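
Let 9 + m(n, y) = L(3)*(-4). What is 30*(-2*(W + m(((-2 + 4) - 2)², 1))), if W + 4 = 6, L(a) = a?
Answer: 1140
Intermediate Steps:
W = 2 (W = -4 + 6 = 2)
m(n, y) = -21 (m(n, y) = -9 + 3*(-4) = -9 - 12 = -21)
30*(-2*(W + m(((-2 + 4) - 2)², 1))) = 30*(-2*(2 - 21)) = 30*(-2*(-19)) = 30*38 = 1140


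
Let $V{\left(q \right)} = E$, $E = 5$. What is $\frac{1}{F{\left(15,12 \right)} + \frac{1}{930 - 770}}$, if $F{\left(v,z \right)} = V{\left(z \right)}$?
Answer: $\frac{160}{801} \approx 0.19975$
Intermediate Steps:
$V{\left(q \right)} = 5$
$F{\left(v,z \right)} = 5$
$\frac{1}{F{\left(15,12 \right)} + \frac{1}{930 - 770}} = \frac{1}{5 + \frac{1}{930 - 770}} = \frac{1}{5 + \frac{1}{160}} = \frac{1}{\frac{801}{160}} = \frac{160}{801}$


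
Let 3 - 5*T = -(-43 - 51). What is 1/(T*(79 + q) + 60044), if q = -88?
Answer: 5/301039 ≈ 1.6609e-5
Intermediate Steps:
T = -91/5 (T = 3/5 - (-1)*(-43 - 51)/5 = 3/5 - (-1)*(-94)/5 = 3/5 - 1/5*94 = 3/5 - 94/5 = -91/5 ≈ -18.200)
1/(T*(79 + q) + 60044) = 1/(-91*(79 - 88)/5 + 60044) = 1/(-91/5*(-9) + 60044) = 1/(819/5 + 60044) = 1/(301039/5) = 5/301039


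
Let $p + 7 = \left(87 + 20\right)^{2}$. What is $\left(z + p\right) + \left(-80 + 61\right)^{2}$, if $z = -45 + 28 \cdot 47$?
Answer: $13074$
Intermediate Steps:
$p = 11442$ ($p = -7 + \left(87 + 20\right)^{2} = -7 + 107^{2} = -7 + 11449 = 11442$)
$z = 1271$ ($z = -45 + 1316 = 1271$)
$\left(z + p\right) + \left(-80 + 61\right)^{2} = \left(1271 + 11442\right) + \left(-80 + 61\right)^{2} = 12713 + \left(-19\right)^{2} = 12713 + 361 = 13074$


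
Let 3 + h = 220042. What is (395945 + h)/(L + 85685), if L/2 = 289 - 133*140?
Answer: 205328/16341 ≈ 12.565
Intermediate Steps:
h = 220039 (h = -3 + 220042 = 220039)
L = -36662 (L = 2*(289 - 133*140) = 2*(289 - 18620) = 2*(-18331) = -36662)
(395945 + h)/(L + 85685) = (395945 + 220039)/(-36662 + 85685) = 615984/49023 = 615984*(1/49023) = 205328/16341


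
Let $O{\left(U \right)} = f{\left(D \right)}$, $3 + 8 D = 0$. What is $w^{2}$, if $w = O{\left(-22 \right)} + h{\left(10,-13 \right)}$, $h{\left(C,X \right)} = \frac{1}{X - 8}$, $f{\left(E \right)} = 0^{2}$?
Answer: $\frac{1}{441} \approx 0.0022676$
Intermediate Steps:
$D = - \frac{3}{8}$ ($D = - \frac{3}{8} + \frac{1}{8} \cdot 0 = - \frac{3}{8} + 0 = - \frac{3}{8} \approx -0.375$)
$f{\left(E \right)} = 0$
$O{\left(U \right)} = 0$
$h{\left(C,X \right)} = \frac{1}{-8 + X}$
$w = - \frac{1}{21}$ ($w = 0 + \frac{1}{-8 - 13} = 0 + \frac{1}{-21} = 0 - \frac{1}{21} = - \frac{1}{21} \approx -0.047619$)
$w^{2} = \left(- \frac{1}{21}\right)^{2} = \frac{1}{441}$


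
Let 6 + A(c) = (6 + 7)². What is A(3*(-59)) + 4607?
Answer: 4770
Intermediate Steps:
A(c) = 163 (A(c) = -6 + (6 + 7)² = -6 + 13² = -6 + 169 = 163)
A(3*(-59)) + 4607 = 163 + 4607 = 4770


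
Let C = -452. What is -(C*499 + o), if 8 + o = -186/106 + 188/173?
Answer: 2068129089/9169 ≈ 2.2556e+5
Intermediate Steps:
o = -79477/9169 (o = -8 + (-186/106 + 188/173) = -8 + (-186*1/106 + 188*(1/173)) = -8 + (-93/53 + 188/173) = -8 - 6125/9169 = -79477/9169 ≈ -8.6680)
-(C*499 + o) = -(-452*499 - 79477/9169) = -(-225548 - 79477/9169) = -1*(-2068129089/9169) = 2068129089/9169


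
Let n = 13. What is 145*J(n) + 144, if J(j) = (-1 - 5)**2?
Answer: 5364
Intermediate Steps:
J(j) = 36 (J(j) = (-6)**2 = 36)
145*J(n) + 144 = 145*36 + 144 = 5220 + 144 = 5364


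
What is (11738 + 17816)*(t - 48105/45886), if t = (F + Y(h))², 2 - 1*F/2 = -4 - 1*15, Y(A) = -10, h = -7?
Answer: 693619952543/22943 ≈ 3.0232e+7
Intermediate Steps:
F = 42 (F = 4 - 2*(-4 - 1*15) = 4 - 2*(-4 - 15) = 4 - 2*(-19) = 4 + 38 = 42)
t = 1024 (t = (42 - 10)² = 32² = 1024)
(11738 + 17816)*(t - 48105/45886) = (11738 + 17816)*(1024 - 48105/45886) = 29554*(1024 - 48105*1/45886) = 29554*(1024 - 48105/45886) = 29554*(46939159/45886) = 693619952543/22943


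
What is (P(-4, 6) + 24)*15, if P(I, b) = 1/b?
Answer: 725/2 ≈ 362.50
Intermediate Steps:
(P(-4, 6) + 24)*15 = (1/6 + 24)*15 = (⅙ + 24)*15 = (145/6)*15 = 725/2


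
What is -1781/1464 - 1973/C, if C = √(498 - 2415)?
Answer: -1781/1464 + 1973*I*√213/639 ≈ -1.2165 + 45.063*I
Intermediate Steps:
C = 3*I*√213 (C = √(-1917) = 3*I*√213 ≈ 43.784*I)
-1781/1464 - 1973/C = -1781/1464 - 1973*(-I*√213/639) = -1781*1/1464 - (-1973)*I*√213/639 = -1781/1464 + 1973*I*√213/639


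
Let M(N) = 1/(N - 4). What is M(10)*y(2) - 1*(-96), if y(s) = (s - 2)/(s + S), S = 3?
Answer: 96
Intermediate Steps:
M(N) = 1/(-4 + N)
y(s) = (-2 + s)/(3 + s) (y(s) = (s - 2)/(s + 3) = (-2 + s)/(3 + s))
M(10)*y(2) - 1*(-96) = ((-2 + 2)/(3 + 2))/(-4 + 10) - 1*(-96) = (0/5)/6 + 96 = ((⅕)*0)/6 + 96 = (⅙)*0 + 96 = 0 + 96 = 96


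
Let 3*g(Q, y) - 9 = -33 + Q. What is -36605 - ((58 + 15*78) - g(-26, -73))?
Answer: -113549/3 ≈ -37850.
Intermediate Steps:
g(Q, y) = -8 + Q/3 (g(Q, y) = 3 + (-33 + Q)/3 = 3 + (-11 + Q/3) = -8 + Q/3)
-36605 - ((58 + 15*78) - g(-26, -73)) = -36605 - ((58 + 15*78) - (-8 + (⅓)*(-26))) = -36605 - ((58 + 1170) - (-8 - 26/3)) = -36605 - (1228 - 1*(-50/3)) = -36605 - (1228 + 50/3) = -36605 - 1*3734/3 = -36605 - 3734/3 = -113549/3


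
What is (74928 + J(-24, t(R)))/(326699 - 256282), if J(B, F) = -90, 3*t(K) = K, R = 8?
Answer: 74838/70417 ≈ 1.0628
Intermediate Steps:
t(K) = K/3
(74928 + J(-24, t(R)))/(326699 - 256282) = (74928 - 90)/(326699 - 256282) = 74838/70417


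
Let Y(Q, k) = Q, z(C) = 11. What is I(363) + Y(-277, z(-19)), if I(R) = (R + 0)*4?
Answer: 1175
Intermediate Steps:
I(R) = 4*R (I(R) = R*4 = 4*R)
I(363) + Y(-277, z(-19)) = 4*363 - 277 = 1452 - 277 = 1175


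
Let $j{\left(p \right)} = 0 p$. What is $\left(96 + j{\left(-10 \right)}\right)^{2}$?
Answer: $9216$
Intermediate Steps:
$j{\left(p \right)} = 0$
$\left(96 + j{\left(-10 \right)}\right)^{2} = \left(96 + 0\right)^{2} = 96^{2} = 9216$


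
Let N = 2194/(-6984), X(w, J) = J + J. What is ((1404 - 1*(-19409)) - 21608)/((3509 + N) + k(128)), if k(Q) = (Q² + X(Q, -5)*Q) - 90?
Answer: -2776140/64681219 ≈ -0.042920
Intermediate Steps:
X(w, J) = 2*J
N = -1097/3492 (N = 2194*(-1/6984) = -1097/3492 ≈ -0.31415)
k(Q) = -90 + Q² - 10*Q (k(Q) = (Q² + (2*(-5))*Q) - 90 = (Q² - 10*Q) - 90 = -90 + Q² - 10*Q)
((1404 - 1*(-19409)) - 21608)/((3509 + N) + k(128)) = ((1404 - 1*(-19409)) - 21608)/((3509 - 1097/3492) + (-90 + 128² - 10*128)) = ((1404 + 19409) - 21608)/(12252331/3492 + (-90 + 16384 - 1280)) = (20813 - 21608)/(12252331/3492 + 15014) = -795/64681219/3492 = -795*3492/64681219 = -2776140/64681219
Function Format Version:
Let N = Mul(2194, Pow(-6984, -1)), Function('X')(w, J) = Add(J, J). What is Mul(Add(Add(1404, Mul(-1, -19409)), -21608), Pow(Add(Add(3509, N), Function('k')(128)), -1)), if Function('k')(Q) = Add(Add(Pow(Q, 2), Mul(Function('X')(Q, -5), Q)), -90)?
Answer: Rational(-2776140, 64681219) ≈ -0.042920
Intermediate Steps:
Function('X')(w, J) = Mul(2, J)
N = Rational(-1097, 3492) (N = Mul(2194, Rational(-1, 6984)) = Rational(-1097, 3492) ≈ -0.31415)
Function('k')(Q) = Add(-90, Pow(Q, 2), Mul(-10, Q)) (Function('k')(Q) = Add(Add(Pow(Q, 2), Mul(Mul(2, -5), Q)), -90) = Add(Add(Pow(Q, 2), Mul(-10, Q)), -90) = Add(-90, Pow(Q, 2), Mul(-10, Q)))
Mul(Add(Add(1404, Mul(-1, -19409)), -21608), Pow(Add(Add(3509, N), Function('k')(128)), -1)) = Mul(Add(Add(1404, Mul(-1, -19409)), -21608), Pow(Add(Add(3509, Rational(-1097, 3492)), Add(-90, Pow(128, 2), Mul(-10, 128))), -1)) = Mul(Add(Add(1404, 19409), -21608), Pow(Add(Rational(12252331, 3492), Add(-90, 16384, -1280)), -1)) = Mul(Add(20813, -21608), Pow(Add(Rational(12252331, 3492), 15014), -1)) = Mul(-795, Pow(Rational(64681219, 3492), -1)) = Mul(-795, Rational(3492, 64681219)) = Rational(-2776140, 64681219)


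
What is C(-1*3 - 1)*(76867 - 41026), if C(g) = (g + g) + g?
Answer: -430092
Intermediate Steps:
C(g) = 3*g (C(g) = 2*g + g = 3*g)
C(-1*3 - 1)*(76867 - 41026) = (3*(-1*3 - 1))*(76867 - 41026) = (3*(-3 - 1))*35841 = (3*(-4))*35841 = -12*35841 = -430092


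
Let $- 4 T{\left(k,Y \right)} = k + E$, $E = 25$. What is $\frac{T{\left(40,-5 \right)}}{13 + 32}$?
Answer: $- \frac{13}{36} \approx -0.36111$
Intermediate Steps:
$T{\left(k,Y \right)} = - \frac{25}{4} - \frac{k}{4}$ ($T{\left(k,Y \right)} = - \frac{k + 25}{4} = - \frac{25 + k}{4} = - \frac{25}{4} - \frac{k}{4}$)
$\frac{T{\left(40,-5 \right)}}{13 + 32} = \frac{- \frac{25}{4} - 10}{13 + 32} = \frac{- \frac{25}{4} - 10}{45} = \frac{1}{45} \left(- \frac{65}{4}\right) = - \frac{13}{36}$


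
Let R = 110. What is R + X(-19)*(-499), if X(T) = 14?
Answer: -6876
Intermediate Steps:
R + X(-19)*(-499) = 110 + 14*(-499) = 110 - 6986 = -6876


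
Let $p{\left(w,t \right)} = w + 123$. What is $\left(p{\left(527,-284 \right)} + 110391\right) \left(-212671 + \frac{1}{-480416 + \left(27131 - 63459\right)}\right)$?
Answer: $- \frac{12203013172967225}{516744} \approx -2.3615 \cdot 10^{10}$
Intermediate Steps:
$p{\left(w,t \right)} = 123 + w$
$\left(p{\left(527,-284 \right)} + 110391\right) \left(-212671 + \frac{1}{-480416 + \left(27131 - 63459\right)}\right) = \left(\left(123 + 527\right) + 110391\right) \left(-212671 + \frac{1}{-480416 + \left(27131 - 63459\right)}\right) = \left(650 + 110391\right) \left(-212671 + \frac{1}{-480416 - 36328}\right) = 111041 \left(-212671 + \frac{1}{-516744}\right) = 111041 \left(-212671 - \frac{1}{516744}\right) = 111041 \left(- \frac{109896463225}{516744}\right) = - \frac{12203013172967225}{516744}$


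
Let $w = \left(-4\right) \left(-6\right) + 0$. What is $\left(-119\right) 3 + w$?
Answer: $-333$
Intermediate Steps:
$w = 24$ ($w = 24 + 0 = 24$)
$\left(-119\right) 3 + w = \left(-119\right) 3 + 24 = -357 + 24 = -333$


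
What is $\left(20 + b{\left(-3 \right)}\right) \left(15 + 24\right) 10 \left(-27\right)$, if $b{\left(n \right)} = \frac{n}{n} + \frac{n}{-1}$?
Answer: $-252720$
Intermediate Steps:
$b{\left(n \right)} = 1 - n$ ($b{\left(n \right)} = 1 + n \left(-1\right) = 1 - n$)
$\left(20 + b{\left(-3 \right)}\right) \left(15 + 24\right) 10 \left(-27\right) = \left(20 + \left(1 - -3\right)\right) \left(15 + 24\right) 10 \left(-27\right) = \left(20 + \left(1 + 3\right)\right) 39 \cdot 10 \left(-27\right) = \left(20 + 4\right) 39 \cdot 10 \left(-27\right) = 24 \cdot 39 \cdot 10 \left(-27\right) = 936 \cdot 10 \left(-27\right) = 9360 \left(-27\right) = -252720$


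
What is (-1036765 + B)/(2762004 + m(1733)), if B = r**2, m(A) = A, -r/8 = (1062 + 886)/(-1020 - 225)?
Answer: -1606768808069/4283861443425 ≈ -0.37507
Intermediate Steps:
r = 15584/1245 (r = -8*(1062 + 886)/(-1020 - 225) = -15584/(-1245) = -15584*(-1)/1245 = -8*(-1948/1245) = 15584/1245 ≈ 12.517)
B = 242861056/1550025 (B = (15584/1245)**2 = 242861056/1550025 ≈ 156.68)
(-1036765 + B)/(2762004 + m(1733)) = (-1036765 + 242861056/1550025)/(2762004 + 1733) = -1606768808069/1550025/2763737 = -1606768808069/1550025*1/2763737 = -1606768808069/4283861443425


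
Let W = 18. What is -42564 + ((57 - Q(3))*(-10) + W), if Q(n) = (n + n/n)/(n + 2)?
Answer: -43108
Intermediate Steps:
Q(n) = (1 + n)/(2 + n) (Q(n) = (n + 1)/(2 + n) = (1 + n)/(2 + n))
-42564 + ((57 - Q(3))*(-10) + W) = -42564 + ((57 - (1 + 3)/(2 + 3))*(-10) + 18) = -42564 + ((57 - 4/5)*(-10) + 18) = -42564 + ((57 - 1*⅘)*(-10) + 18) = -42564 + ((57 - ⅘)*(-10) + 18) = -42564 + ((281/5)*(-10) + 18) = -42564 + (-562 + 18) = -42564 - 544 = -43108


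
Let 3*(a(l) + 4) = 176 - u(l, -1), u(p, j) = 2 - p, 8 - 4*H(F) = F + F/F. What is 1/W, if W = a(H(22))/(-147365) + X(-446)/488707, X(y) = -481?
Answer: -288073228220/386647437 ≈ -745.05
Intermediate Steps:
H(F) = 7/4 - F/4 (H(F) = 2 - (F + F/F)/4 = 2 - (F + 1)/4 = 2 - (1 + F)/4 = 2 + (-1/4 - F/4) = 7/4 - F/4)
a(l) = 54 + l/3 (a(l) = -4 + (176 - (2 - l))/3 = -4 + (176 + (-2 + l))/3 = -4 + (174 + l)/3 = -4 + (58 + l/3) = 54 + l/3)
W = -386647437/288073228220 (W = (54 + (7/4 - 1/4*22)/3)/(-147365) - 481/488707 = (54 + (7/4 - 11/2)/3)*(-1/147365) - 481*1/488707 = (54 + (1/3)*(-15/4))*(-1/147365) - 481/488707 = (54 - 5/4)*(-1/147365) - 481/488707 = (211/4)*(-1/147365) - 481/488707 = -211/589460 - 481/488707 = -386647437/288073228220 ≈ -0.0013422)
1/W = 1/(-386647437/288073228220) = -288073228220/386647437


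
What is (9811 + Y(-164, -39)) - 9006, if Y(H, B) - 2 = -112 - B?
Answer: 734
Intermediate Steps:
Y(H, B) = -110 - B (Y(H, B) = 2 + (-112 - B) = -110 - B)
(9811 + Y(-164, -39)) - 9006 = (9811 + (-110 - 1*(-39))) - 9006 = (9811 + (-110 + 39)) - 9006 = (9811 - 71) - 9006 = 9740 - 9006 = 734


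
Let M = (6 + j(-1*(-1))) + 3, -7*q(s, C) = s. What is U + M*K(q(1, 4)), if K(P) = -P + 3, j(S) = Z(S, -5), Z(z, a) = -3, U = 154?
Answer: 1210/7 ≈ 172.86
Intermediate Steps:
q(s, C) = -s/7
j(S) = -3
K(P) = 3 - P
M = 6 (M = (6 - 3) + 3 = 3 + 3 = 6)
U + M*K(q(1, 4)) = 154 + 6*(3 - (-1)/7) = 154 + 6*(3 - 1*(-⅐)) = 154 + 6*(3 + ⅐) = 154 + 6*(22/7) = 154 + 132/7 = 1210/7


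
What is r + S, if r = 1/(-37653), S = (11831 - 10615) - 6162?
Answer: -186231739/37653 ≈ -4946.0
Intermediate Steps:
S = -4946 (S = 1216 - 6162 = -4946)
r = -1/37653 ≈ -2.6558e-5
r + S = -1/37653 - 4946 = -186231739/37653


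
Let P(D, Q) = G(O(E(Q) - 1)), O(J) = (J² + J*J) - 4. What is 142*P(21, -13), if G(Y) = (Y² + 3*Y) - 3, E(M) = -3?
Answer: 122830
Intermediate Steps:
O(J) = -4 + 2*J² (O(J) = (J² + J²) - 4 = 2*J² - 4 = -4 + 2*J²)
G(Y) = -3 + Y² + 3*Y
P(D, Q) = 865 (P(D, Q) = -3 + (-4 + 2*(-3 - 1)²)² + 3*(-4 + 2*(-3 - 1)²) = -3 + (-4 + 2*(-4)²)² + 3*(-4 + 2*(-4)²) = -3 + (-4 + 2*16)² + 3*(-4 + 2*16) = -3 + (-4 + 32)² + 3*(-4 + 32) = -3 + 28² + 3*28 = -3 + 784 + 84 = 865)
142*P(21, -13) = 142*865 = 122830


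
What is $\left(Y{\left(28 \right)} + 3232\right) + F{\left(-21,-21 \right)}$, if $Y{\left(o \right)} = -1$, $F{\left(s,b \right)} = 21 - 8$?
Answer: $3244$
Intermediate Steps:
$F{\left(s,b \right)} = 13$ ($F{\left(s,b \right)} = 21 - 8 = 13$)
$\left(Y{\left(28 \right)} + 3232\right) + F{\left(-21,-21 \right)} = \left(-1 + 3232\right) + 13 = 3231 + 13 = 3244$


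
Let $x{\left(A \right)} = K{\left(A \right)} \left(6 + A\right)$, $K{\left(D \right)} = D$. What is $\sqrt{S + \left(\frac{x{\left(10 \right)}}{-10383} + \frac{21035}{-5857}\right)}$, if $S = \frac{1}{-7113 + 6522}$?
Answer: $\frac{i \sqrt{517915654606822781514}}{11980206507} \approx 1.8996 i$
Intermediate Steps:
$S = - \frac{1}{591}$ ($S = \frac{1}{-591} = - \frac{1}{591} \approx -0.001692$)
$x{\left(A \right)} = A \left(6 + A\right)$
$\sqrt{S + \left(\frac{x{\left(10 \right)}}{-10383} + \frac{21035}{-5857}\right)} = \sqrt{- \frac{1}{591} + \left(\frac{10 \left(6 + 10\right)}{-10383} + \frac{21035}{-5857}\right)} = \sqrt{- \frac{1}{591} + \left(10 \cdot 16 \left(- \frac{1}{10383}\right) + 21035 \left(- \frac{1}{5857}\right)\right)} = \sqrt{- \frac{1}{591} + \left(160 \left(- \frac{1}{10383}\right) - \frac{21035}{5857}\right)} = \sqrt{- \frac{1}{591} - \frac{219343525}{60813231}} = \sqrt{- \frac{43230945502}{11980206507}} = \frac{i \sqrt{517915654606822781514}}{11980206507}$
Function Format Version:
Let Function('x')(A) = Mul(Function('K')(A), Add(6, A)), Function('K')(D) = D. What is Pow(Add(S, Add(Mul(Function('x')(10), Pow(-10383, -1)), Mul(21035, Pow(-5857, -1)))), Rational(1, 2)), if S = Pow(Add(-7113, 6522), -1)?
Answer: Mul(Rational(1, 11980206507), I, Pow(517915654606822781514, Rational(1, 2))) ≈ Mul(1.8996, I)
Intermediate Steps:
S = Rational(-1, 591) (S = Pow(-591, -1) = Rational(-1, 591) ≈ -0.0016920)
Function('x')(A) = Mul(A, Add(6, A))
Pow(Add(S, Add(Mul(Function('x')(10), Pow(-10383, -1)), Mul(21035, Pow(-5857, -1)))), Rational(1, 2)) = Pow(Add(Rational(-1, 591), Add(Mul(Mul(10, Add(6, 10)), Pow(-10383, -1)), Mul(21035, Pow(-5857, -1)))), Rational(1, 2)) = Pow(Add(Rational(-1, 591), Add(Mul(Mul(10, 16), Rational(-1, 10383)), Mul(21035, Rational(-1, 5857)))), Rational(1, 2)) = Pow(Add(Rational(-1, 591), Add(Mul(160, Rational(-1, 10383)), Rational(-21035, 5857))), Rational(1, 2)) = Pow(Add(Rational(-1, 591), Add(Rational(-160, 10383), Rational(-21035, 5857))), Rational(1, 2)) = Pow(Add(Rational(-1, 591), Rational(-219343525, 60813231)), Rational(1, 2)) = Pow(Rational(-43230945502, 11980206507), Rational(1, 2)) = Mul(Rational(1, 11980206507), I, Pow(517915654606822781514, Rational(1, 2)))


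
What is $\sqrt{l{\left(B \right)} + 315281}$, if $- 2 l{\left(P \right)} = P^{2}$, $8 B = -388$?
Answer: $\frac{\sqrt{5025678}}{4} \approx 560.45$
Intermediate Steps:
$B = - \frac{97}{2}$ ($B = \frac{1}{8} \left(-388\right) = - \frac{97}{2} \approx -48.5$)
$l{\left(P \right)} = - \frac{P^{2}}{2}$
$\sqrt{l{\left(B \right)} + 315281} = \sqrt{- \frac{\left(- \frac{97}{2}\right)^{2}}{2} + 315281} = \sqrt{\left(- \frac{1}{2}\right) \frac{9409}{4} + 315281} = \sqrt{- \frac{9409}{8} + 315281} = \sqrt{\frac{2512839}{8}} = \frac{\sqrt{5025678}}{4}$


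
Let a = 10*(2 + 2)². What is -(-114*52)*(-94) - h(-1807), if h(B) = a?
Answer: -557392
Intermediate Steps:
a = 160 (a = 10*4² = 10*16 = 160)
h(B) = 160
-(-114*52)*(-94) - h(-1807) = -(-114*52)*(-94) - 1*160 = -(-5928)*(-94) - 160 = -1*557232 - 160 = -557232 - 160 = -557392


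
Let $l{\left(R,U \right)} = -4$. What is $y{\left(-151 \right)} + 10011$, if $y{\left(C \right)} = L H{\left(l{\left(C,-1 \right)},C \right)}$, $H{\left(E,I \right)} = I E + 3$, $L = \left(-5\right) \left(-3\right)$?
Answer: $19116$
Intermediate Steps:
$L = 15$
$H{\left(E,I \right)} = 3 + E I$ ($H{\left(E,I \right)} = E I + 3 = 3 + E I$)
$y{\left(C \right)} = 45 - 60 C$ ($y{\left(C \right)} = 15 \left(3 - 4 C\right) = 45 - 60 C$)
$y{\left(-151 \right)} + 10011 = \left(45 - -9060\right) + 10011 = \left(45 + 9060\right) + 10011 = 9105 + 10011 = 19116$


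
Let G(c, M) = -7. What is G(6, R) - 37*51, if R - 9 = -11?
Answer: -1894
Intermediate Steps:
R = -2 (R = 9 - 11 = -2)
G(6, R) - 37*51 = -7 - 37*51 = -7 - 1887 = -1894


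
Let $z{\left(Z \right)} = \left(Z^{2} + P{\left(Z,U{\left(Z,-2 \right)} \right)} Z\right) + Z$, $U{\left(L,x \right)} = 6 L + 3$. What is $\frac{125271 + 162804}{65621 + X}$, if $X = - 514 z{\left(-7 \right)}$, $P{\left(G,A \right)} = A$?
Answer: $- \frac{288075}{96289} \approx -2.9918$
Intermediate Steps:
$U{\left(L,x \right)} = 3 + 6 L$
$z{\left(Z \right)} = Z + Z^{2} + Z \left(3 + 6 Z\right)$ ($z{\left(Z \right)} = \left(Z^{2} + \left(3 + 6 Z\right) Z\right) + Z = \left(Z^{2} + Z \left(3 + 6 Z\right)\right) + Z = Z + Z^{2} + Z \left(3 + 6 Z\right)$)
$X = -161910$ ($X = - 514 \left(- 7 \left(4 + 7 \left(-7\right)\right)\right) = - 514 \left(- 7 \left(4 - 49\right)\right) = - 514 \left(\left(-7\right) \left(-45\right)\right) = \left(-514\right) 315 = -161910$)
$\frac{125271 + 162804}{65621 + X} = \frac{125271 + 162804}{65621 - 161910} = \frac{288075}{-96289} = 288075 \left(- \frac{1}{96289}\right) = - \frac{288075}{96289}$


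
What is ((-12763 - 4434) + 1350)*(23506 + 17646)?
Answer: -652135744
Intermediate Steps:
((-12763 - 4434) + 1350)*(23506 + 17646) = (-17197 + 1350)*41152 = -15847*41152 = -652135744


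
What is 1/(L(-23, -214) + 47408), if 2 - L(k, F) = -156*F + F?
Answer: 1/14240 ≈ 7.0225e-5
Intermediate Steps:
L(k, F) = 2 + 155*F (L(k, F) = 2 - (-156*F + F) = 2 - (-155)*F = 2 + 155*F)
1/(L(-23, -214) + 47408) = 1/((2 + 155*(-214)) + 47408) = 1/((2 - 33170) + 47408) = 1/(-33168 + 47408) = 1/14240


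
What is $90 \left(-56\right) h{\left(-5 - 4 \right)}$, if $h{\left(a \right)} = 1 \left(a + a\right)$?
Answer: $90720$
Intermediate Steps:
$h{\left(a \right)} = 2 a$ ($h{\left(a \right)} = 1 \cdot 2 a = 2 a$)
$90 \left(-56\right) h{\left(-5 - 4 \right)} = 90 \left(-56\right) 2 \left(-5 - 4\right) = - 5040 \cdot 2 \left(-9\right) = \left(-5040\right) \left(-18\right) = 90720$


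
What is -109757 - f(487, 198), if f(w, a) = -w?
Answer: -109270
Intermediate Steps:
-109757 - f(487, 198) = -109757 - (-1)*487 = -109757 - 1*(-487) = -109757 + 487 = -109270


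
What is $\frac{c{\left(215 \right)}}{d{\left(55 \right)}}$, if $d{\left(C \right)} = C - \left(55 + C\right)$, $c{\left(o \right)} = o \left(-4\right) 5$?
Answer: $\frac{860}{11} \approx 78.182$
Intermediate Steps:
$c{\left(o \right)} = - 20 o$ ($c{\left(o \right)} = - 4 o 5 = - 20 o$)
$d{\left(C \right)} = -55$ ($d{\left(C \right)} = C - \left(55 + C\right) = -55$)
$\frac{c{\left(215 \right)}}{d{\left(55 \right)}} = \frac{\left(-20\right) 215}{-55} = \left(-4300\right) \left(- \frac{1}{55}\right) = \frac{860}{11}$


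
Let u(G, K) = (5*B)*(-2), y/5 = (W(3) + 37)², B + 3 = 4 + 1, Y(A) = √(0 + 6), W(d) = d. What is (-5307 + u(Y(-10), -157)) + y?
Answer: 2673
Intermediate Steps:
Y(A) = √6
B = 2 (B = -3 + (4 + 1) = -3 + 5 = 2)
y = 8000 (y = 5*(3 + 37)² = 5*40² = 5*1600 = 8000)
u(G, K) = -20 (u(G, K) = (5*2)*(-2) = 10*(-2) = -20)
(-5307 + u(Y(-10), -157)) + y = (-5307 - 20) + 8000 = -5327 + 8000 = 2673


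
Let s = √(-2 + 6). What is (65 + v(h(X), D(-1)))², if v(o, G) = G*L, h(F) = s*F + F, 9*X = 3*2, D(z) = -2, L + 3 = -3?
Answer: 5929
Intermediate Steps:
L = -6 (L = -3 - 3 = -6)
X = ⅔ (X = (3*2)/9 = (⅑)*6 = ⅔ ≈ 0.66667)
s = 2 (s = √4 = 2)
h(F) = 3*F (h(F) = 2*F + F = 3*F)
v(o, G) = -6*G (v(o, G) = G*(-6) = -6*G)
(65 + v(h(X), D(-1)))² = (65 - 6*(-2))² = (65 + 12)² = 77² = 5929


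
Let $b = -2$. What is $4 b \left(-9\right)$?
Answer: $72$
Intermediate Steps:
$4 b \left(-9\right) = 4 \left(-2\right) \left(-9\right) = \left(-8\right) \left(-9\right) = 72$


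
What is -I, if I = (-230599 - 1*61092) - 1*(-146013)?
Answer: 145678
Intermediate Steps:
I = -145678 (I = (-230599 - 61092) + 146013 = -291691 + 146013 = -145678)
-I = -1*(-145678) = 145678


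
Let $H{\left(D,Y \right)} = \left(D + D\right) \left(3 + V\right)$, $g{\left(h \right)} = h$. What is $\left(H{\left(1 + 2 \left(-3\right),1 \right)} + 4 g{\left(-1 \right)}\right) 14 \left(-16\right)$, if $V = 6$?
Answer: $21056$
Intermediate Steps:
$H{\left(D,Y \right)} = 18 D$ ($H{\left(D,Y \right)} = \left(D + D\right) \left(3 + 6\right) = 2 D 9 = 18 D$)
$\left(H{\left(1 + 2 \left(-3\right),1 \right)} + 4 g{\left(-1 \right)}\right) 14 \left(-16\right) = \left(18 \left(1 + 2 \left(-3\right)\right) + 4 \left(-1\right)\right) 14 \left(-16\right) = \left(18 \left(1 - 6\right) - 4\right) 14 \left(-16\right) = \left(18 \left(-5\right) - 4\right) 14 \left(-16\right) = \left(-90 - 4\right) 14 \left(-16\right) = \left(-94\right) 14 \left(-16\right) = \left(-1316\right) \left(-16\right) = 21056$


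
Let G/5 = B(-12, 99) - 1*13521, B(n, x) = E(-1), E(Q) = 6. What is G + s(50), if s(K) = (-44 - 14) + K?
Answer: -67583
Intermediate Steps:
s(K) = -58 + K
B(n, x) = 6
G = -67575 (G = 5*(6 - 1*13521) = 5*(6 - 13521) = 5*(-13515) = -67575)
G + s(50) = -67575 + (-58 + 50) = -67575 - 8 = -67583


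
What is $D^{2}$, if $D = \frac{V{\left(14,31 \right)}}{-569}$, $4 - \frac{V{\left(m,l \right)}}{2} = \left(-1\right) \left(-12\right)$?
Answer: $\frac{256}{323761} \approx 0.00079071$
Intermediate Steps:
$V{\left(m,l \right)} = -16$ ($V{\left(m,l \right)} = 8 - 2 \left(\left(-1\right) \left(-12\right)\right) = 8 - 24 = -16$)
$D = \frac{16}{569}$ ($D = - \frac{16}{-569} = \left(-16\right) \left(- \frac{1}{569}\right) = \frac{16}{569} \approx 0.02812$)
$D^{2} = \left(\frac{16}{569}\right)^{2} = \frac{256}{323761}$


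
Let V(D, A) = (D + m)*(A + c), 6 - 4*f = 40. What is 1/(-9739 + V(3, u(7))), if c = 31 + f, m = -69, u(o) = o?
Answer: -1/11686 ≈ -8.5572e-5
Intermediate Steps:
f = -17/2 (f = 3/2 - ¼*40 = 3/2 - 10 = -17/2 ≈ -8.5000)
c = 45/2 (c = 31 - 17/2 = 45/2 ≈ 22.500)
V(D, A) = (-69 + D)*(45/2 + A) (V(D, A) = (D - 69)*(A + 45/2) = (-69 + D)*(45/2 + A))
1/(-9739 + V(3, u(7))) = 1/(-9739 + (-3105/2 - 69*7 + (45/2)*3 + 7*3)) = 1/(-9739 + (-3105/2 - 483 + 135/2 + 21)) = 1/(-9739 - 1947) = 1/(-11686) = -1/11686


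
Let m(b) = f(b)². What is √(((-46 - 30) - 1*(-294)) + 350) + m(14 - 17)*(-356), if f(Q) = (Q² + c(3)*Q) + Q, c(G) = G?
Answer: -3204 + 2*√142 ≈ -3180.2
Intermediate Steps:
f(Q) = Q² + 4*Q (f(Q) = (Q² + 3*Q) + Q = Q² + 4*Q)
m(b) = b²*(4 + b)² (m(b) = (b*(4 + b))² = b²*(4 + b)²)
√(((-46 - 30) - 1*(-294)) + 350) + m(14 - 17)*(-356) = √(((-46 - 30) - 1*(-294)) + 350) + ((14 - 17)²*(4 + (14 - 17))²)*(-356) = √((-76 + 294) + 350) + ((-3)²*(4 - 3)²)*(-356) = √(218 + 350) + (9*1²)*(-356) = √568 + (9*1)*(-356) = 2*√142 + 9*(-356) = 2*√142 - 3204 = -3204 + 2*√142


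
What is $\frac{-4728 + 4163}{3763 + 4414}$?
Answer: $- \frac{565}{8177} \approx -0.069096$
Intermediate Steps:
$\frac{-4728 + 4163}{3763 + 4414} = - \frac{565}{8177}$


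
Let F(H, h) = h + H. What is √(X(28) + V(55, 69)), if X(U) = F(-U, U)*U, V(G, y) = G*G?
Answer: 55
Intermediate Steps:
F(H, h) = H + h
V(G, y) = G²
X(U) = 0 (X(U) = (-U + U)*U = 0*U = 0)
√(X(28) + V(55, 69)) = √(0 + 55²) = √(0 + 3025) = √3025 = 55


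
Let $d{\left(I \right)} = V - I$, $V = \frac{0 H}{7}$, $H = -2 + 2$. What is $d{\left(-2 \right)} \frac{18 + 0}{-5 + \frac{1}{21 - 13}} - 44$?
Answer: $- \frac{668}{13} \approx -51.385$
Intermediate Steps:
$H = 0$
$V = 0$ ($V = \frac{0 \cdot 0}{7} = 0 \cdot \frac{1}{7} = 0$)
$d{\left(I \right)} = - I$ ($d{\left(I \right)} = 0 - I = - I$)
$d{\left(-2 \right)} \frac{18 + 0}{-5 + \frac{1}{21 - 13}} - 44 = \left(-1\right) \left(-2\right) \frac{18 + 0}{-5 + \frac{1}{21 - 13}} - 44 = 2 \frac{18}{-5 + \frac{1}{8}} - 44 = 2 \frac{18}{- \frac{39}{8}} - 44 = 2 \cdot 18 \left(- \frac{8}{39}\right) - 44 = 2 \left(- \frac{48}{13}\right) - 44 = - \frac{96}{13} - 44 = - \frac{668}{13}$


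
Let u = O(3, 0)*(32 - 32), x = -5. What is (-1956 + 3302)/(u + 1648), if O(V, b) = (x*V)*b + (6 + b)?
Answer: 673/824 ≈ 0.81675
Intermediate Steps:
O(V, b) = 6 + b - 5*V*b (O(V, b) = (-5*V)*b + (6 + b) = -5*V*b + (6 + b) = 6 + b - 5*V*b)
u = 0 (u = (6 + 0 - 5*3*0)*(32 - 32) = (6 + 0 + 0)*0 = 6*0 = 0)
(-1956 + 3302)/(u + 1648) = (-1956 + 3302)/(0 + 1648) = 1346/1648 = 1346*(1/1648) = 673/824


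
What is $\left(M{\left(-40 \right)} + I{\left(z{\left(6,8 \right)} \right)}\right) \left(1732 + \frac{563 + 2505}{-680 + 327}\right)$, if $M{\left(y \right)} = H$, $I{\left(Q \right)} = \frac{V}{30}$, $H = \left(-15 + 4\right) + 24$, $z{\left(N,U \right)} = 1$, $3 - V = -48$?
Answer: $\frac{44712108}{1765} \approx 25333.0$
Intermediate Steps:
$V = 51$ ($V = 3 - -48 = 3 + 48 = 51$)
$H = 13$ ($H = -11 + 24 = 13$)
$I{\left(Q \right)} = \frac{17}{10}$ ($I{\left(Q \right)} = \frac{51}{30} = 51 \cdot \frac{1}{30} = \frac{17}{10}$)
$M{\left(y \right)} = 13$
$\left(M{\left(-40 \right)} + I{\left(z{\left(6,8 \right)} \right)}\right) \left(1732 + \frac{563 + 2505}{-680 + 327}\right) = \left(13 + \frac{17}{10}\right) \left(1732 + \frac{563 + 2505}{-680 + 327}\right) = \frac{147 \left(1732 + \frac{3068}{-353}\right)}{10} = \frac{147 \left(1732 + 3068 \left(- \frac{1}{353}\right)\right)}{10} = \frac{147 \left(1732 - \frac{3068}{353}\right)}{10} = \frac{147}{10} \cdot \frac{608328}{353} = \frac{44712108}{1765}$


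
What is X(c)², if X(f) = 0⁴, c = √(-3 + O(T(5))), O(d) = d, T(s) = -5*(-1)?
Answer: 0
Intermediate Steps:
T(s) = 5
c = √2 (c = √(-3 + 5) = √2 ≈ 1.4142)
X(f) = 0
X(c)² = 0² = 0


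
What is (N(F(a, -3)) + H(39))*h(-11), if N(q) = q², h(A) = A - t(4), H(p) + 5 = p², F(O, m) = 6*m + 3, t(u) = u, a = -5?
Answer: -26115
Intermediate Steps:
F(O, m) = 3 + 6*m
H(p) = -5 + p²
h(A) = -4 + A (h(A) = A - 1*4 = A - 4 = -4 + A)
(N(F(a, -3)) + H(39))*h(-11) = ((3 + 6*(-3))² + (-5 + 39²))*(-4 - 11) = ((3 - 18)² + (-5 + 1521))*(-15) = ((-15)² + 1516)*(-15) = (225 + 1516)*(-15) = 1741*(-15) = -26115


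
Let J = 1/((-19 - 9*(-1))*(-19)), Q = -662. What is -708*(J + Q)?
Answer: 44525766/95 ≈ 4.6869e+5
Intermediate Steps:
J = 1/190 (J = 1/((-19 + 9)*(-19)) = 1/(-10*(-19)) = 1/190 ≈ 0.0052632)
-708*(J + Q) = -708*(1/190 - 662) = -708*(-125779/190) = 44525766/95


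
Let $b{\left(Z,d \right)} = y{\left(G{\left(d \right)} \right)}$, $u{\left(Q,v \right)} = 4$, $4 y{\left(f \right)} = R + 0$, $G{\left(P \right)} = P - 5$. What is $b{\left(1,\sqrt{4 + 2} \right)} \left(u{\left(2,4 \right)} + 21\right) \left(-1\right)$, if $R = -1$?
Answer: $\frac{25}{4} \approx 6.25$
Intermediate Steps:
$G{\left(P \right)} = -5 + P$ ($G{\left(P \right)} = P - 5 = -5 + P$)
$y{\left(f \right)} = - \frac{1}{4}$ ($y{\left(f \right)} = \frac{-1 + 0}{4} = \frac{1}{4} \left(-1\right) = - \frac{1}{4}$)
$b{\left(Z,d \right)} = - \frac{1}{4}$
$b{\left(1,\sqrt{4 + 2} \right)} \left(u{\left(2,4 \right)} + 21\right) \left(-1\right) = - \frac{4 + 21}{4} \left(-1\right) = \left(- \frac{1}{4}\right) 25 \left(-1\right) = \left(- \frac{25}{4}\right) \left(-1\right) = \frac{25}{4}$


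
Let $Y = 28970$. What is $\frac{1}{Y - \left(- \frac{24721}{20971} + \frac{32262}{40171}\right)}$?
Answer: $\frac{842426041}{24405398908659} \approx 3.4518 \cdot 10^{-5}$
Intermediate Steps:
$\frac{1}{Y - \left(- \frac{24721}{20971} + \frac{32262}{40171}\right)} = \frac{1}{28970 - \left(- \frac{24721}{20971} + \frac{32262}{40171}\right)} = \frac{1}{28970 - - \frac{316500889}{842426041}} = \frac{1}{28970 + \left(\frac{24721}{20971} - \frac{32262}{40171}\right)} = \frac{1}{28970 + \frac{316500889}{842426041}} = \frac{1}{\frac{24405398908659}{842426041}} = \frac{842426041}{24405398908659}$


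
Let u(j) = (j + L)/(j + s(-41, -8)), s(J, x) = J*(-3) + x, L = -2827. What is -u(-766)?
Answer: -3593/651 ≈ -5.5192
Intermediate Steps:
s(J, x) = x - 3*J (s(J, x) = -3*J + x = x - 3*J)
u(j) = (-2827 + j)/(115 + j) (u(j) = (j - 2827)/(j + (-8 - 3*(-41))) = (-2827 + j)/(j + (-8 + 123)) = (-2827 + j)/(j + 115) = (-2827 + j)/(115 + j))
-u(-766) = -(-2827 - 766)/(115 - 766) = -(-3593)/(-651) = -(-1)*(-3593)/651 = -1*3593/651 = -3593/651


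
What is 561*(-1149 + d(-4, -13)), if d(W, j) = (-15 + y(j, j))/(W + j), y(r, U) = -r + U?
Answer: -644094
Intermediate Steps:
y(r, U) = U - r
d(W, j) = -15/(W + j) (d(W, j) = (-15 + (j - j))/(W + j) = (-15 + 0)/(W + j) = -15/(W + j))
561*(-1149 + d(-4, -13)) = 561*(-1149 - 15/(-4 - 13)) = 561*(-1149 - 15/(-17)) = 561*(-1149 - 15*(-1/17)) = 561*(-1149 + 15/17) = 561*(-19518/17) = -644094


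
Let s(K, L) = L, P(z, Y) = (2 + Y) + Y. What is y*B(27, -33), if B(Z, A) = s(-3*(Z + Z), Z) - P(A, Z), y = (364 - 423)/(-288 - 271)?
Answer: -1711/559 ≈ -3.0608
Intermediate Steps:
P(z, Y) = 2 + 2*Y
y = 59/559 (y = -59/(-559) = -59*(-1/559) = 59/559 ≈ 0.10555)
B(Z, A) = -2 - Z (B(Z, A) = Z - (2 + 2*Z) = Z + (-2 - 2*Z) = -2 - Z)
y*B(27, -33) = 59*(-2 - 1*27)/559 = 59*(-2 - 27)/559 = (59/559)*(-29) = -1711/559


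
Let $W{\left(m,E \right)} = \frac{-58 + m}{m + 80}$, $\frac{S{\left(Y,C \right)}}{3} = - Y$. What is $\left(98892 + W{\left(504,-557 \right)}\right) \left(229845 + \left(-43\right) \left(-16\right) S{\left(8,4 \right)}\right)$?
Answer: $\frac{6160350267771}{292} \approx 2.1097 \cdot 10^{10}$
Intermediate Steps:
$S{\left(Y,C \right)} = - 3 Y$ ($S{\left(Y,C \right)} = 3 \left(- Y\right) = - 3 Y$)
$W{\left(m,E \right)} = \frac{-58 + m}{80 + m}$
$\left(98892 + W{\left(504,-557 \right)}\right) \left(229845 + \left(-43\right) \left(-16\right) S{\left(8,4 \right)}\right) = \left(98892 + \frac{-58 + 504}{80 + 504}\right) \left(229845 + \left(-43\right) \left(-16\right) \left(\left(-3\right) 8\right)\right) = \left(98892 + \frac{1}{584} \cdot 446\right) \left(229845 + 688 \left(-24\right)\right) = \left(98892 + \frac{1}{584} \cdot 446\right) \left(229845 - 16512\right) = \left(98892 + \frac{223}{292}\right) 213333 = \frac{28876687}{292} \cdot 213333 = \frac{6160350267771}{292}$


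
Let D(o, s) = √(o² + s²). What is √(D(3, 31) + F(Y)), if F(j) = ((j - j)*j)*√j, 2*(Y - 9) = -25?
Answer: 970^(¼) ≈ 5.5808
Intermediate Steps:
Y = -7/2 (Y = 9 + (½)*(-25) = 9 - 25/2 = -7/2 ≈ -3.5000)
F(j) = 0 (F(j) = (0*j)*√j = 0*√j = 0)
√(D(3, 31) + F(Y)) = √(√(3² + 31²) + 0) = √(√(9 + 961) + 0) = √(√970 + 0) = √(√970) = 970^(¼)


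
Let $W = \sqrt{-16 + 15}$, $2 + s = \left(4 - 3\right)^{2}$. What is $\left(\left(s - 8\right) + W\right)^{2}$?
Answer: $\left(9 - i\right)^{2} \approx 80.0 - 18.0 i$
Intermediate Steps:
$s = -1$ ($s = -2 + \left(4 - 3\right)^{2} = -2 + 1^{2} = -2 + 1 = -1$)
$W = i$ ($W = \sqrt{-1} = i \approx 1.0 i$)
$\left(\left(s - 8\right) + W\right)^{2} = \left(\left(-1 - 8\right) + i\right)^{2} = \left(-9 + i\right)^{2}$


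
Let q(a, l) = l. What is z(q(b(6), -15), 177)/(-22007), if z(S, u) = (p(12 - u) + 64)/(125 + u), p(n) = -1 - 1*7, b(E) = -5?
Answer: -28/3323057 ≈ -8.4260e-6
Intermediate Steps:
p(n) = -8 (p(n) = -1 - 7 = -8)
z(S, u) = 56/(125 + u) (z(S, u) = (-8 + 64)/(125 + u) = 56/(125 + u))
z(q(b(6), -15), 177)/(-22007) = (56/(125 + 177))/(-22007) = (56/302)*(-1/22007) = (56*(1/302))*(-1/22007) = (28/151)*(-1/22007) = -28/3323057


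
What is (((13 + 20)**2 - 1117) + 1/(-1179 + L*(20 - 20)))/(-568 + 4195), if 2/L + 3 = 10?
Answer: -33013/4276233 ≈ -0.0077201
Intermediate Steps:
L = 2/7 (L = 2/(-3 + 10) = 2/7 ≈ 0.28571)
(((13 + 20)**2 - 1117) + 1/(-1179 + L*(20 - 20)))/(-568 + 4195) = (((13 + 20)**2 - 1117) + 1/(-1179 + 2*(20 - 20)/7))/(-568 + 4195) = ((33**2 - 1117) + 1/(-1179 + (2/7)*0))/3627 = ((1089 - 1117) + 1/(-1179 + 0))*(1/3627) = (-28 + 1/(-1179))*(1/3627) = (-28 - 1/1179)*(1/3627) = -33013/1179*1/3627 = -33013/4276233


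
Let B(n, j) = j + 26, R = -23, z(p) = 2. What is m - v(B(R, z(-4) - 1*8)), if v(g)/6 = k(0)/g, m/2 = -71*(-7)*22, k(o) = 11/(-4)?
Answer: 874753/40 ≈ 21869.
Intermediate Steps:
k(o) = -11/4 (k(o) = 11*(-¼) = -11/4)
m = 21868 (m = 2*(-71*(-7)*22) = 2*(497*22) = 2*10934 = 21868)
B(n, j) = 26 + j
v(g) = -33/(2*g) (v(g) = 6*(-11/(4*g)) = -33/(2*g))
m - v(B(R, z(-4) - 1*8)) = 21868 - (-33)/(2*(26 + (2 - 1*8))) = 21868 - (-33)/(2*(26 + (2 - 8))) = 21868 - (-33)/(2*(26 - 6)) = 21868 - (-33)/(2*20) = 21868 - 1*(-33/40) = 21868 + 33/40 = 874753/40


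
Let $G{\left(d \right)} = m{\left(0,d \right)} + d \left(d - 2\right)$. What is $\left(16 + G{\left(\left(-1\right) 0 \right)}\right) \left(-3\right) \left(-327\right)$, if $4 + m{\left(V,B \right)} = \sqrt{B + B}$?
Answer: $11772$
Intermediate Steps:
$m{\left(V,B \right)} = -4 + \sqrt{2} \sqrt{B}$ ($m{\left(V,B \right)} = -4 + \sqrt{B + B} = -4 + \sqrt{2 B} = -4 + \sqrt{2} \sqrt{B}$)
$G{\left(d \right)} = -4 + d \left(-2 + d\right) + \sqrt{2} \sqrt{d}$ ($G{\left(d \right)} = \left(-4 + \sqrt{2} \sqrt{d}\right) + d \left(d - 2\right) = \left(-4 + \sqrt{2} \sqrt{d}\right) + d \left(-2 + d\right) = -4 + d \left(-2 + d\right) + \sqrt{2} \sqrt{d}$)
$\left(16 + G{\left(\left(-1\right) 0 \right)}\right) \left(-3\right) \left(-327\right) = \left(16 - \left(4 + 0 - \sqrt{2} \sqrt{\left(-1\right) 0} + 2 \left(-1\right) 0\right)\right) \left(-3\right) \left(-327\right) = \left(16 + \left(-4 + 0^{2} - 0 + \sqrt{2} \sqrt{0}\right)\right) \left(-3\right) \left(-327\right) = \left(16 + \left(-4 + 0 + 0 + \sqrt{2} \cdot 0\right)\right) \left(-3\right) \left(-327\right) = \left(16 + \left(-4 + 0 + 0 + 0\right)\right) \left(-3\right) \left(-327\right) = \left(16 - 4\right) \left(-3\right) \left(-327\right) = 12 \left(-3\right) \left(-327\right) = \left(-36\right) \left(-327\right) = 11772$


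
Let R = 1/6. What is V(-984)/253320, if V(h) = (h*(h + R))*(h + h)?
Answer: -79383544/10555 ≈ -7520.9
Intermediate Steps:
R = ⅙ ≈ 0.16667
V(h) = 2*h²*(⅙ + h) (V(h) = (h*(h + ⅙))*(h + h) = (h*(⅙ + h))*(2*h) = 2*h²*(⅙ + h))
V(-984)/253320 = ((⅓)*(-984)²*(1 + 6*(-984)))/253320 = ((⅓)*968256*(1 - 5904))*(1/253320) = ((⅓)*968256*(-5903))*(1/253320) = -1905205056*1/253320 = -79383544/10555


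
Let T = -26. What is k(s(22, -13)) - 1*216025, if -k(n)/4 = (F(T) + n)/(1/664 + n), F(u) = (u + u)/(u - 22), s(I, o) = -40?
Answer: -17212534013/79677 ≈ -2.1603e+5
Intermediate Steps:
F(u) = 2*u/(-22 + u) (F(u) = (2*u)/(-22 + u) = 2*u/(-22 + u))
k(n) = -4*(13/12 + n)/(1/664 + n) (k(n) = -4*(2*(-26)/(-22 - 26) + n)/(1/664 + n) = -4*(2*(-26)/(-48) + n)/(1/664 + n) = -4*(2*(-26)*(-1/48) + n)/(1/664 + n) = -4*(13/12 + n)/(1/664 + n))
k(s(22, -13)) - 1*216025 = 664*(-13 - 12*(-40))/(3*(1 + 664*(-40))) - 1*216025 = 664*(-13 + 480)/(3*(1 - 26560)) - 216025 = (664/3)*467/(-26559) - 216025 = (664/3)*(-1/26559)*467 - 216025 = -310088/79677 - 216025 = -17212534013/79677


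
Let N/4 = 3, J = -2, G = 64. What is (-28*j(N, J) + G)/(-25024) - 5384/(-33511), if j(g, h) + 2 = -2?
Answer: 350085/2278748 ≈ 0.15363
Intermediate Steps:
N = 12 (N = 4*3 = 12)
j(g, h) = -4 (j(g, h) = -2 - 2 = -4)
(-28*j(N, J) + G)/(-25024) - 5384/(-33511) = (-28*(-4) + 64)/(-25024) - 5384/(-33511) = (112 + 64)*(-1/25024) - 5384*(-1/33511) = 176*(-1/25024) + 5384/33511 = -11/1564 + 5384/33511 = 350085/2278748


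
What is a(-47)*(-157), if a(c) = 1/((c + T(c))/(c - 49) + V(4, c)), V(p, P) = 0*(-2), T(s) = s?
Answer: -7536/47 ≈ -160.34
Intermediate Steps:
V(p, P) = 0
a(c) = (-49 + c)/(2*c) (a(c) = 1/((c + c)/(c - 49) + 0) = 1/((2*c)/(-49 + c) + 0) = 1/(2*c/(-49 + c) + 0) = 1/(2*c/(-49 + c)) = (-49 + c)/(2*c))
a(-47)*(-157) = ((1/2)*(-49 - 47)/(-47))*(-157) = ((1/2)*(-1/47)*(-96))*(-157) = (48/47)*(-157) = -7536/47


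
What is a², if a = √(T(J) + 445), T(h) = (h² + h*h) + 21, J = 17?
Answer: 1044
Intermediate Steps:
T(h) = 21 + 2*h² (T(h) = (h² + h²) + 21 = 2*h² + 21 = 21 + 2*h²)
a = 6*√29 (a = √((21 + 2*17²) + 445) = √((21 + 2*289) + 445) = √((21 + 578) + 445) = √(599 + 445) = √1044 = 6*√29 ≈ 32.311)
a² = (6*√29)² = 1044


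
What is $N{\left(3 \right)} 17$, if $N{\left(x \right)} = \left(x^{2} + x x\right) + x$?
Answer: $357$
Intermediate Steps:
$N{\left(x \right)} = x + 2 x^{2}$ ($N{\left(x \right)} = \left(x^{2} + x^{2}\right) + x = 2 x^{2} + x = x + 2 x^{2}$)
$N{\left(3 \right)} 17 = 3 \left(1 + 2 \cdot 3\right) 17 = 3 \left(1 + 6\right) 17 = 3 \cdot 7 \cdot 17 = 21 \cdot 17 = 357$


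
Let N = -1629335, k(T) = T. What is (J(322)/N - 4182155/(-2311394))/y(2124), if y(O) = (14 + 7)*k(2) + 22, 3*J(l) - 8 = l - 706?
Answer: 20443263634919/723078747454080 ≈ 0.028273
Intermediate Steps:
J(l) = -698/3 + l/3 (J(l) = 8/3 + (l - 706)/3 = 8/3 + (-706 + l)/3 = 8/3 + (-706/3 + l/3) = -698/3 + l/3)
y(O) = 64 (y(O) = (14 + 7)*2 + 22 = 21*2 + 22 = 42 + 22 = 64)
(J(322)/N - 4182155/(-2311394))/y(2124) = ((-698/3 + (1/3)*322)/(-1629335) - 4182155/(-2311394))/64 = ((-698/3 + 322/3)*(-1/1629335) - 4182155*(-1/2311394))*(1/64) = (-376/3*(-1/1629335) + 4182155/2311394)*(1/64) = (376/4888005 + 4182155/2311394)*(1/64) = (20443263634919/11298105428970)*(1/64) = 20443263634919/723078747454080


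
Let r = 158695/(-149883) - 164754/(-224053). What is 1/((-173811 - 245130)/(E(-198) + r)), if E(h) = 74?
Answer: -2474186182073/14068765977368859 ≈ -0.00017586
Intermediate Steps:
r = -10862267053/33581735799 (r = 158695*(-1/149883) - 164754*(-1/224053) = -158695/149883 + 164754/224053 = -10862267053/33581735799 ≈ -0.32346)
1/((-173811 - 245130)/(E(-198) + r)) = 1/((-173811 - 245130)/(74 - 10862267053/33581735799)) = 1/(-418941/2474186182073/33581735799) = 1/(-418941*33581735799/2474186182073) = 1/(-14068765977368859/2474186182073) = -2474186182073/14068765977368859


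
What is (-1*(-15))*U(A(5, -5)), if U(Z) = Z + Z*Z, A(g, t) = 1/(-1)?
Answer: 0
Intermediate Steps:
A(g, t) = -1
U(Z) = Z + Z²
(-1*(-15))*U(A(5, -5)) = (-1*(-15))*(-(1 - 1)) = 15*(-1*0) = 15*0 = 0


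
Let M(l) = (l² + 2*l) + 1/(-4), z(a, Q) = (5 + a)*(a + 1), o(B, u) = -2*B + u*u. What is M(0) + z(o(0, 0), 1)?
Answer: 19/4 ≈ 4.7500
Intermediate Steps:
o(B, u) = u² - 2*B (o(B, u) = -2*B + u² = u² - 2*B)
z(a, Q) = (1 + a)*(5 + a) (z(a, Q) = (5 + a)*(1 + a) = (1 + a)*(5 + a))
M(l) = -¼ + l² + 2*l (M(l) = (l² + 2*l) - ¼ = -¼ + l² + 2*l)
M(0) + z(o(0, 0), 1) = (-¼ + 0² + 2*0) + (5 + (0² - 2*0)² + 6*(0² - 2*0)) = (-¼ + 0 + 0) + (5 + (0 + 0)² + 6*(0 + 0)) = -¼ + (5 + 0² + 6*0) = -¼ + (5 + 0 + 0) = -¼ + 5 = 19/4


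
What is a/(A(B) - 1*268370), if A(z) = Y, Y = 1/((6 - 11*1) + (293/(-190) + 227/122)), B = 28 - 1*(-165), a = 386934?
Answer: -10497132486/7280615525 ≈ -1.4418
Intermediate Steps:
B = 193 (B = 28 + 165 = 193)
Y = -5795/27129 (Y = 1/((6 - 11) + (293*(-1/190) + 227*(1/122))) = 1/(-5 + (-293/190 + 227/122)) = 1/(-5 + 1846/5795) = 1/(-27129/5795) = -5795/27129 ≈ -0.21361)
A(z) = -5795/27129
a/(A(B) - 1*268370) = 386934/(-5795/27129 - 1*268370) = 386934/(-5795/27129 - 268370) = 386934/(-7280615525/27129) = 386934*(-27129/7280615525) = -10497132486/7280615525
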